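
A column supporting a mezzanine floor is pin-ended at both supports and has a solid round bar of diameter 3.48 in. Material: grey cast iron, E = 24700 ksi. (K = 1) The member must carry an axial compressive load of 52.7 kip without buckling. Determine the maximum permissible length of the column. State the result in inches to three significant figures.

L_max ≈ 182 in

I = πd⁴/64 = π×3.48⁴/64 = 7.199 in⁴
At the buckling limit P_cr = P = 5.270×10^4 lb
From P_cr = π²EI/(K·L)²:  L = (1/K)·√(π²EI/P_cr) = (1/1)·√(π²×2.47×10^7×7.199/5.270×10^4)
L = 182 in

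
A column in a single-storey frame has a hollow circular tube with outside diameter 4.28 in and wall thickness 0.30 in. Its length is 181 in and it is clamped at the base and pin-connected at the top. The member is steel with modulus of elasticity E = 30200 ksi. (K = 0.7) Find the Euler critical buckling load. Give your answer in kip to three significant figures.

P_cr ≈ 139 kip

Inner diameter d_i = 4.28 − 2×0.30 = 3.680 in
I = π(d_o⁴ − d_i⁴)/64 = π(4.28⁴ − 3.680⁴)/64 = 7.469 in⁴
Effective length L_e = K·L = 0.7 × 181 = 126.7 in
P_cr = π²EI / L_e² = π² × 30200×10³ × 7.469 / 126.7² = 1.387×10^5 lb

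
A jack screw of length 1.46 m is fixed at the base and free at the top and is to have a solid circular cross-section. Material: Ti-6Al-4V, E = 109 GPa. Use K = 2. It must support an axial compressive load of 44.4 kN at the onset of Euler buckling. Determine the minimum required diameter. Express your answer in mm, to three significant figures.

d ≈ 51.7 mm

L_e = K·L = 2 × 1.46 = 2.920 m
Required I = P_cr·L_e²/(π²E) = 4.440×10^4 × 2.920² / (π² × 1.09×10^11) = 3.519×10^-7 m⁴
I_req = 3.519×10^5 mm⁴
Solid circle: I = πd⁴/64  ⇒  d = (64I/π)^(1/4) = (64×3.519×10^5/π)^(1/4) = 51.7 mm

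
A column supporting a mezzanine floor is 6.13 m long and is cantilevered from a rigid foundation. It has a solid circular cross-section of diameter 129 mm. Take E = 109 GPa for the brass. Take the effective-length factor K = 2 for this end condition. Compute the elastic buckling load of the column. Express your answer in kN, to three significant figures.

I = πd⁴/64 = π×129⁴/64 = 1.359×10^7 mm⁴
I = 1.359×10^7 mm⁴ = 1.359×10^-5 m⁴
Effective length L_e = K·L = 2 × 6.13 = 12.26 m
P_cr = π²EI / L_e² = π² × 109×10⁹ × 1.359×10^-5 / 12.26² = 9.729×10^4 N

P_cr ≈ 97.3 kN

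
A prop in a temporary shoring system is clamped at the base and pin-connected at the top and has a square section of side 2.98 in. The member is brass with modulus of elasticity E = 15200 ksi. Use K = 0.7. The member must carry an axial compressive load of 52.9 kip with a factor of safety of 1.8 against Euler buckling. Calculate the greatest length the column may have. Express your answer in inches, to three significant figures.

I = a⁴/12 = 2.98⁴/12 = 6.572 in⁴
Required critical load P_cr = n·P = 1.8 × 52.9 = 95.22 kip = 9.522×10^4 lb
From P_cr = π²EI/(K·L)²:  L = (1/K)·√(π²EI/P_cr) = (1/0.7)·√(π²×1.52×10^7×6.572/9.522×10^4)
L = 145 in

L_max ≈ 145 in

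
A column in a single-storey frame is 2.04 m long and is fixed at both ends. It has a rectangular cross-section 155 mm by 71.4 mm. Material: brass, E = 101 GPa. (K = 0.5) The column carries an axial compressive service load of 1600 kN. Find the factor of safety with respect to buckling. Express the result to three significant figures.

n ≈ 2.82

Buckling occurs about the weak axis: I_min = h·b³/12 with b = 71.4 mm (the shorter side).
I_min = 155×71.4³/12 = 4.702×10^6 mm⁴
I = 4.702×10^6 mm⁴ = 4.702×10^-6 m⁴
Effective length L_e = K·L = 0.5 × 2.04 = 1.020 m
P_cr = π²EI / L_e² = π² × 101×10⁹ × 4.702×10^-6 / 1.020² = 4.505×10^6 N
Factor of safety n = P_cr / P = 4504.7 / 1600 = 2.82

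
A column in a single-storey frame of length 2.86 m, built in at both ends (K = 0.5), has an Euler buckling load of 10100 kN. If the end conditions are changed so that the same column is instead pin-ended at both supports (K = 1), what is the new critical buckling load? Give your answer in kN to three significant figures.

P_cr ∝ 1/K², so P_cr,new = P_cr,old × (K_old/K_new)² = 10100 × (0.5/1)²
= 10100 × 0.2500 = 2520 kN

P_cr ≈ 2520 kN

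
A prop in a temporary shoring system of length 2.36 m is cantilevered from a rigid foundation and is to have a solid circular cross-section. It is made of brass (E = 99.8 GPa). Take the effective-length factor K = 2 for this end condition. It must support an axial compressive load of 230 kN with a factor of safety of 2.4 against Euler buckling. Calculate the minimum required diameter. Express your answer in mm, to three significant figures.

Required P_cr = n·P = 2.4 × 230 = 552.0 kN
L_e = K·L = 2 × 2.36 = 4.720 m
Required I = P_cr·L_e²/(π²E) = 5.520×10^5 × 4.720² / (π² × 9.98×10^10) = 1.249×10^-5 m⁴
I_req = 1.249×10^7 mm⁴
Solid circle: I = πd⁴/64  ⇒  d = (64I/π)^(1/4) = (64×1.249×10^7/π)^(1/4) = 126 mm

d ≈ 126 mm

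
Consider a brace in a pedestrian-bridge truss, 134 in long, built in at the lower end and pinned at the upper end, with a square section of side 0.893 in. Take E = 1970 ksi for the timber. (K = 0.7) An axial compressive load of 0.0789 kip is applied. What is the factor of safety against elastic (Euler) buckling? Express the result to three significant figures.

n ≈ 1.48

I = a⁴/12 = 0.893⁴/12 = 5.299×10^-2 in⁴
Effective length L_e = K·L = 0.7 × 134 = 93.80 in
P_cr = π²EI / L_e² = π² × 1970×10³ × 5.299×10^-2 / 93.80² = 117.1 lb
Factor of safety n = P_cr / P = 0.11711 / 0.0789 = 1.48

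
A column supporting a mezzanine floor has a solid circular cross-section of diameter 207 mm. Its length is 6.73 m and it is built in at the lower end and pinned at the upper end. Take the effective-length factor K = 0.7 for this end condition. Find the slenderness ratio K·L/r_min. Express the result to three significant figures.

For a solid circle r = d/4 = 207/4 = 51.75 mm
L_e = K·L = 0.7 × 6.73 m = 4.711 m = 4711.0 mm
λ = L_e / r_min = 4711.0 / 51.75 = 91.0

λ ≈ 91.0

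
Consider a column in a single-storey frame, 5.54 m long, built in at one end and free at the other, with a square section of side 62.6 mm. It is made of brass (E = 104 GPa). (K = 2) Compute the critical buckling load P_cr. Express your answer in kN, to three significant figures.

I = a⁴/12 = 62.6⁴/12 = 1.280×10^6 mm⁴
I = 1.280×10^6 mm⁴ = 1.280×10^-6 m⁴
Effective length L_e = K·L = 2 × 5.54 = 11.08 m
P_cr = π²EI / L_e² = π² × 104×10⁹ × 1.280×10^-6 / 11.08² = 1.070×10^4 N

P_cr ≈ 10.7 kN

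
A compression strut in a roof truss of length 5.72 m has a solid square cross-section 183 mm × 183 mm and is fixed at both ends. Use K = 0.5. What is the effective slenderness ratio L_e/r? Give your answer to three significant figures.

λ ≈ 54.1

I = a⁴/12 = 183⁴/12 = 9.346×10^7 mm⁴
A = 3.349×10^4 mm²;  r_min = √(I/A) = √(9.346×10^7/3.349×10^4) = 52.83 mm
L_e = K·L = 0.5 × 5.72 m = 2.860 m = 2860.0 mm
λ = L_e / r_min = 2860.0 / 52.83 = 54.1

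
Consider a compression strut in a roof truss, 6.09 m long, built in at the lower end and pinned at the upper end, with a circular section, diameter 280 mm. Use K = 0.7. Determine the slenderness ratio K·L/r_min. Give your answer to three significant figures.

I = πd⁴/64 = π×280⁴/64 = 3.017×10^8 mm⁴
A = 6.158×10^4 mm²;  r_min = √(I/A) = √(3.017×10^8/6.158×10^4) = 70.00 mm
L_e = K·L = 0.7 × 6.09 m = 4.263 m = 4263.0 mm
λ = L_e / r_min = 4263.0 / 70.00 = 60.9

λ ≈ 60.9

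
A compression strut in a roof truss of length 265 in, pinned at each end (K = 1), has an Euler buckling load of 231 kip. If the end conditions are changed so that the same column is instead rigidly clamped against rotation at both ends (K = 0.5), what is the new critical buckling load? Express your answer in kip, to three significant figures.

P_cr ≈ 924 kip

P_cr ∝ 1/K², so P_cr,new = P_cr,old × (K_old/K_new)² = 231 × (1/0.5)²
= 231 × 4.000 = 924 kip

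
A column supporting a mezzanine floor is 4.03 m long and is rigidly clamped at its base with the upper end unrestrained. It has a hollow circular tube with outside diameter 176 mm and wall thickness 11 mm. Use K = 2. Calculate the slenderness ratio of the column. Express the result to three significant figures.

Inner diameter d_i = 176 − 2×11 = 154.0 mm
I = π(d_o⁴ − d_i⁴)/64 = π(176⁴ − 154.0⁴)/64 = 1.949×10^7 mm⁴
A = 5.702×10^3 mm²;  r_min = √(I/A) = √(1.949×10^7/5.702×10^3) = 58.47 mm
L_e = K·L = 2 × 4.03 m = 8.060 m = 8060.0 mm
λ = L_e / r_min = 8060.0 / 58.47 = 138

λ ≈ 138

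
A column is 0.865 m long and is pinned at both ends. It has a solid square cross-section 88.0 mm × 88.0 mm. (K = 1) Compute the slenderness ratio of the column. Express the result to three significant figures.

I = a⁴/12 = 88.0⁴/12 = 4.997×10^6 mm⁴
A = 7.744×10^3 mm²;  r_min = √(I/A) = √(4.997×10^6/7.744×10^3) = 25.40 mm
L_e = K·L = 1 × 0.865 m = 0.8650 m = 865.00 mm
λ = L_e / r_min = 865.00 / 25.40 = 34.1

λ ≈ 34.1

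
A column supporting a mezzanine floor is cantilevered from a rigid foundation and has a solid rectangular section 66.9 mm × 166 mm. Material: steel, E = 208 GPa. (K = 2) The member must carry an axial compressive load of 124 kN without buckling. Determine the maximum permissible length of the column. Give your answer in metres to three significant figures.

Buckling occurs about the weak axis: I_min = h·b³/12 with b = 66.9 mm (the shorter side).
I_min = 166×66.9³/12 = 4.142×10^6 mm⁴
I = 4.142×10^-6 m⁴
At the buckling limit P_cr = P = 1.240×10^5 N
From P_cr = π²EI/(K·L)²:  L = (1/K)·√(π²EI/P_cr) = (1/2)·√(π²×2.08×10^11×4.142×10^-6/1.240×10^5)
L = 4.14 m

L_max ≈ 4.14 m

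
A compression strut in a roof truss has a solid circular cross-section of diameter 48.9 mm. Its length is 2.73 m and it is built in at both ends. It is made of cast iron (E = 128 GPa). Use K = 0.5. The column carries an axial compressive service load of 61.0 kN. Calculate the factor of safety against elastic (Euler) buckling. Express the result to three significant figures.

n ≈ 3.12

I = πd⁴/64 = π×48.9⁴/64 = 2.807×10^5 mm⁴
I = 2.807×10^5 mm⁴ = 2.807×10^-7 m⁴
Effective length L_e = K·L = 0.5 × 2.73 = 1.365 m
P_cr = π²EI / L_e² = π² × 128×10⁹ × 2.807×10^-7 / 1.365² = 1.903×10^5 N
Factor of safety n = P_cr / P = 190.30 / 61.0 = 3.12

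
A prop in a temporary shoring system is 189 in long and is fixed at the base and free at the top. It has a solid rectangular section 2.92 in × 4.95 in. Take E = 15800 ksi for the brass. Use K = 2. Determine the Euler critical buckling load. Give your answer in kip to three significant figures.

P_cr ≈ 11.2 kip

Buckling occurs about the weak axis: I_min = h·b³/12 with b = 2.92 in (the shorter side).
I_min = 4.95×2.92³/12 = 10.27 in⁴
Effective length L_e = K·L = 2 × 189 = 378.0 in
P_cr = π²EI / L_e² = π² × 15800×10³ × 10.27 / 378.0² = 1.121×10^4 lb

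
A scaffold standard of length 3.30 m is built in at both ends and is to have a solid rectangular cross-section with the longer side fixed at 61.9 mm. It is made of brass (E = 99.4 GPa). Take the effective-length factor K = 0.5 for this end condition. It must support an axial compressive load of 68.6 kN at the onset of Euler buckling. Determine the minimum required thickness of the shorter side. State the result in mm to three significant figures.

b ≈ 33.3 mm

L_e = K·L = 0.5 × 3.30 = 1.650 m
Required I = P_cr·L_e²/(π²E) = 6.860×10^4 × 1.650² / (π² × 9.94×10^10) = 1.904×10^-7 m⁴
I_req = 1.904×10^5 mm⁴
Rectangle, weak axis: I_min = h·b³/12 with h = 61.9 mm fixed  ⇒  b = (12I/h)^(1/3) = 33.3 mm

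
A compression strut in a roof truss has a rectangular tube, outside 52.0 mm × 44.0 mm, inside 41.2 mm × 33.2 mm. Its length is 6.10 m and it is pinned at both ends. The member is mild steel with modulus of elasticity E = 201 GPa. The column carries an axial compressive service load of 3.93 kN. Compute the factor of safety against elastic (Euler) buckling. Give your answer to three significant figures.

Weak-axis I_min = (h_o·b_o³ − h_i·b_i³)/12 with b_o = 44.0, b_i = 33.20 mm (shorter outer/inner sides).
I_min = (52.0×44.0³ − 41.20×33.20³)/12 = 2.435×10^5 mm⁴
I = 2.435×10^5 mm⁴ = 2.435×10^-7 m⁴
Effective length L_e = K·L = 1 × 6.10 = 6.100 m
P_cr = π²EI / L_e² = π² × 201×10⁹ × 2.435×10^-7 / 6.100² = 1.298×10^4 N
Factor of safety n = P_cr / P = 12.981 / 3.93 = 3.30

n ≈ 3.30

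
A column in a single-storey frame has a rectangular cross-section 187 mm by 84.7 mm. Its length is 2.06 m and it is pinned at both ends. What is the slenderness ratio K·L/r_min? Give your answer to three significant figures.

Buckling occurs about the weak axis: I_min = h·b³/12 with b = 84.7 mm (the shorter side).
I_min = 187×84.7³/12 = 9.469×10^6 mm⁴
A = 1.584×10^4 mm²;  r_min = √(I/A) = √(9.469×10^6/1.584×10^4) = 24.45 mm
L_e = K·L = 1 × 2.06 m = 2.060 m = 2060.0 mm
λ = L_e / r_min = 2060.0 / 24.45 = 84.3

λ ≈ 84.3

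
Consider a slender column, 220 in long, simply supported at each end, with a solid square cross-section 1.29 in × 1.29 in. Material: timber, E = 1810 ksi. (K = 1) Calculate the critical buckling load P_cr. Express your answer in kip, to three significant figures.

I = a⁴/12 = 1.29⁴/12 = 0.2308 in⁴
Effective length L_e = K·L = 1 × 220 = 220.0 in
P_cr = π²EI / L_e² = π² × 1810×10³ × 0.2308 / 220.0² = 85.17 lb

P_cr ≈ 0.0852 kip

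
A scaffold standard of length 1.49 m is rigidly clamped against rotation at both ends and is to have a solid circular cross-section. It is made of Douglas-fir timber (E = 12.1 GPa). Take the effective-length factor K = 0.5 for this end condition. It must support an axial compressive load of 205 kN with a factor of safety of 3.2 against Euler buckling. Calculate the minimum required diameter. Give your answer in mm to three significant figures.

d ≈ 88.8 mm

Required P_cr = n·P = 3.2 × 205 = 656.0 kN
L_e = K·L = 0.5 × 1.49 = 0.7450 m
Required I = P_cr·L_e²/(π²E) = 6.560×10^5 × 0.7450² / (π² × 1.21×10^10) = 3.049×10^-6 m⁴
I_req = 3.049×10^6 mm⁴
Solid circle: I = πd⁴/64  ⇒  d = (64I/π)^(1/4) = (64×3.049×10^6/π)^(1/4) = 88.8 mm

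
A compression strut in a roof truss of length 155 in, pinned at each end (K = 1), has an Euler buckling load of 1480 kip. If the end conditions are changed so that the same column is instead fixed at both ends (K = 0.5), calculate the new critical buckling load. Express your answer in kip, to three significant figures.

P_cr ∝ 1/K², so P_cr,new = P_cr,old × (K_old/K_new)² = 1480 × (1/0.5)²
= 1480 × 4.000 = 5920 kip

P_cr ≈ 5920 kip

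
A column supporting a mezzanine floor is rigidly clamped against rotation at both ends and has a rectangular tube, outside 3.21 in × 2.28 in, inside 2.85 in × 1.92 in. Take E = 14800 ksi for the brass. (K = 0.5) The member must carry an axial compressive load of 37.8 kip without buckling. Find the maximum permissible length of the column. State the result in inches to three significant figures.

Weak-axis I_min = (h_o·b_o³ − h_i·b_i³)/12 with b_o = 2.28, b_i = 1.920 in (shorter outer/inner sides).
I_min = (3.21×2.28³ − 2.850×1.920³)/12 = 1.490 in⁴
At the buckling limit P_cr = P = 3.780×10^4 lb
From P_cr = π²EI/(K·L)²:  L = (1/K)·√(π²EI/P_cr) = (1/0.5)·√(π²×1.48×10^7×1.490/3.780×10^4)
L = 152 in

L_max ≈ 152 in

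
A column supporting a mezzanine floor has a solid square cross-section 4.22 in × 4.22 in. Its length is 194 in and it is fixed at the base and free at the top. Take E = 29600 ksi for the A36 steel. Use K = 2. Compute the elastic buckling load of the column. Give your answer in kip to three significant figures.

P_cr ≈ 51.3 kip

I = a⁴/12 = 4.22⁴/12 = 26.43 in⁴
Effective length L_e = K·L = 2 × 194 = 388.0 in
P_cr = π²EI / L_e² = π² × 29600×10³ × 26.43 / 388.0² = 5.129×10^4 lb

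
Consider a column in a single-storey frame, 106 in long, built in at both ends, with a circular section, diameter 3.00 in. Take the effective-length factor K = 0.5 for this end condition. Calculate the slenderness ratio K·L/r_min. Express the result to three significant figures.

I = πd⁴/64 = π×3.00⁴/64 = 3.976 in⁴
A = 7.069 in²;  r_min = √(I/A) = √(3.976/7.069) = 0.7500 in
L_e = K·L = 0.5 × 106 = 53.00 in
λ = L_e / r_min = 53.000 / 0.7500 = 70.7

λ ≈ 70.7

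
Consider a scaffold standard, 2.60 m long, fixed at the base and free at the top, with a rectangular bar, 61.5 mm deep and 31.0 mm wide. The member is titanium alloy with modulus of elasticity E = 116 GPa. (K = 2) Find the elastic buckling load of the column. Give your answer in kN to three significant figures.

Buckling occurs about the weak axis: I_min = h·b³/12 with b = 31.0 mm (the shorter side).
I_min = 61.5×31.0³/12 = 1.527×10^5 mm⁴
I = 1.527×10^5 mm⁴ = 1.527×10^-7 m⁴
Effective length L_e = K·L = 2 × 2.60 = 5.200 m
P_cr = π²EI / L_e² = π² × 116×10⁹ × 1.527×10^-7 / 5.200² = 6.464×10^3 N

P_cr ≈ 6.46 kN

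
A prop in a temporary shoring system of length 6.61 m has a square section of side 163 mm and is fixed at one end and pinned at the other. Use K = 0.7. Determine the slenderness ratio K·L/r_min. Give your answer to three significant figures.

λ ≈ 98.3

I = a⁴/12 = 163⁴/12 = 5.883×10^7 mm⁴
A = 2.657×10^4 mm²;  r_min = √(I/A) = √(5.883×10^7/2.657×10^4) = 47.05 mm
L_e = K·L = 0.7 × 6.61 m = 4.627 m = 4627.0 mm
λ = L_e / r_min = 4627.0 / 47.05 = 98.3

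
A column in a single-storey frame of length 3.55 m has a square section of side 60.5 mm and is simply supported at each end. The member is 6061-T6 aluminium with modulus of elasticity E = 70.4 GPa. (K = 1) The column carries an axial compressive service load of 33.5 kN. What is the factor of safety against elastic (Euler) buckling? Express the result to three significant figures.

I = a⁴/12 = 60.5⁴/12 = 1.116×10^6 mm⁴
I = 1.116×10^6 mm⁴ = 1.116×10^-6 m⁴
Effective length L_e = K·L = 1 × 3.55 = 3.550 m
P_cr = π²EI / L_e² = π² × 70.4×10⁹ × 1.116×10^-6 / 3.550² = 6.155×10^4 N
Factor of safety n = P_cr / P = 61.554 / 33.5 = 1.84

n ≈ 1.84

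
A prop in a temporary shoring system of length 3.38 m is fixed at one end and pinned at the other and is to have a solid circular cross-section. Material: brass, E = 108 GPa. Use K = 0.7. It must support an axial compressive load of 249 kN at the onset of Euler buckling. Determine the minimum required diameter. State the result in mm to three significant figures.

L_e = K·L = 0.7 × 3.38 = 2.366 m
Required I = P_cr·L_e²/(π²E) = 2.490×10^5 × 2.366² / (π² × 1.08×10^11) = 1.308×10^-6 m⁴
I_req = 1.308×10^6 mm⁴
Solid circle: I = πd⁴/64  ⇒  d = (64I/π)^(1/4) = (64×1.308×10^6/π)^(1/4) = 71.8 mm

d ≈ 71.8 mm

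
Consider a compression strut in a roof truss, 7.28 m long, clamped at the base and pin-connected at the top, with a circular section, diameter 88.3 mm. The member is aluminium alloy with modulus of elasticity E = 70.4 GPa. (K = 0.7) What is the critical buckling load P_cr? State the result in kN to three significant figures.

I = πd⁴/64 = π×88.3⁴/64 = 2.984×10^6 mm⁴
I = 2.984×10^6 mm⁴ = 2.984×10^-6 m⁴
Effective length L_e = K·L = 0.7 × 7.28 = 5.096 m
P_cr = π²EI / L_e² = π² × 70.4×10⁹ × 2.984×10^-6 / 5.096² = 7.984×10^4 N

P_cr ≈ 79.8 kN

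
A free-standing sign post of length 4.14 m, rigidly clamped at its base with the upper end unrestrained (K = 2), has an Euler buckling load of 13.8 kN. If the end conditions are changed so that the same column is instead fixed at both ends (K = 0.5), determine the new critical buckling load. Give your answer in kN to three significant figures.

P_cr ≈ 221 kN

P_cr ∝ 1/K², so P_cr,new = P_cr,old × (K_old/K_new)² = 13.8 × (2/0.5)²
= 13.8 × 16.00 = 221 kN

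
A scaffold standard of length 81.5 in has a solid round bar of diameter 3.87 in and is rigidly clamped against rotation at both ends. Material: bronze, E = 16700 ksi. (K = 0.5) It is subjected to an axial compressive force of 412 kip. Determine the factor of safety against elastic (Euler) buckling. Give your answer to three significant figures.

n ≈ 2.65

I = πd⁴/64 = π×3.87⁴/64 = 11.01 in⁴
Effective length L_e = K·L = 0.5 × 81.5 = 40.75 in
P_cr = π²EI / L_e² = π² × 16700×10³ × 11.01 / 40.75² = 1.093×10^6 lb
Factor of safety n = P_cr / P = 1092.9 / 412 = 2.65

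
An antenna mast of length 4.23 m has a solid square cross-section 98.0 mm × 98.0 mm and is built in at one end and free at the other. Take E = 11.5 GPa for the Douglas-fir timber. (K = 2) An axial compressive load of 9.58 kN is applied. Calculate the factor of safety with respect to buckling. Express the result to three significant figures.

I = a⁴/12 = 98.0⁴/12 = 7.686×10^6 mm⁴
I = 7.686×10^6 mm⁴ = 7.686×10^-6 m⁴
Effective length L_e = K·L = 2 × 4.23 = 8.460 m
P_cr = π²EI / L_e² = π² × 11.5×10⁹ × 7.686×10^-6 / 8.460² = 1.219×10^4 N
Factor of safety n = P_cr / P = 12.189 / 9.58 = 1.27

n ≈ 1.27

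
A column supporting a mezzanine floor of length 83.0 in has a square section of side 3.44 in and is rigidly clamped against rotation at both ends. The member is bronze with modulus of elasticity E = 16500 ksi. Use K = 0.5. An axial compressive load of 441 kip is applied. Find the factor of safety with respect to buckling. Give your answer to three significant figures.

I = a⁴/12 = 3.44⁴/12 = 11.67 in⁴
Effective length L_e = K·L = 0.5 × 83.0 = 41.50 in
P_cr = π²EI / L_e² = π² × 16500×10³ × 11.67 / 41.50² = 1.103×10^6 lb
Factor of safety n = P_cr / P = 1103.4 / 441 = 2.50

n ≈ 2.50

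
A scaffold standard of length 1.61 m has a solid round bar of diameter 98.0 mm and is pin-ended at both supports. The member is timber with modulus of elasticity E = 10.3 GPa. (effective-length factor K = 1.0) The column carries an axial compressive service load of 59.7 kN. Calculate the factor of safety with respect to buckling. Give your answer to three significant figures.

I = πd⁴/64 = π×98.0⁴/64 = 4.528×10^6 mm⁴
I = 4.528×10^6 mm⁴ = 4.528×10^-6 m⁴
Effective length L_e = K·L = 1 × 1.61 = 1.610 m
P_cr = π²EI / L_e² = π² × 10.3×10⁹ × 4.528×10^-6 / 1.610² = 1.776×10^5 N
Factor of safety n = P_cr / P = 177.57 / 59.7 = 2.97

n ≈ 2.97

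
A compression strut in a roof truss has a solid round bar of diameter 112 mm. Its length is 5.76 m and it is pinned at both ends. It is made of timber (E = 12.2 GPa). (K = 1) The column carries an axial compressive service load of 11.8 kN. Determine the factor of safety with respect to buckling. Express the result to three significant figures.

I = πd⁴/64 = π×112⁴/64 = 7.724×10^6 mm⁴
I = 7.724×10^6 mm⁴ = 7.724×10^-6 m⁴
Effective length L_e = K·L = 1 × 5.76 = 5.760 m
P_cr = π²EI / L_e² = π² × 12.2×10⁹ × 7.724×10^-6 / 5.760² = 2.803×10^4 N
Factor of safety n = P_cr / P = 28.032 / 11.8 = 2.38

n ≈ 2.38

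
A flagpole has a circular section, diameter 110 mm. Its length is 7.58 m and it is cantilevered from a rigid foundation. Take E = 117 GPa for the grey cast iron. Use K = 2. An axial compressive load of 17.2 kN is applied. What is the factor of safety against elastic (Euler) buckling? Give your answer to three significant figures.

n ≈ 2.10

I = πd⁴/64 = π×110⁴/64 = 7.187×10^6 mm⁴
I = 7.187×10^6 mm⁴ = 7.187×10^-6 m⁴
Effective length L_e = K·L = 2 × 7.58 = 15.16 m
P_cr = π²EI / L_e² = π² × 117×10⁹ × 7.187×10^-6 / 15.16² = 3.611×10^4 N
Factor of safety n = P_cr / P = 36.110 / 17.2 = 2.10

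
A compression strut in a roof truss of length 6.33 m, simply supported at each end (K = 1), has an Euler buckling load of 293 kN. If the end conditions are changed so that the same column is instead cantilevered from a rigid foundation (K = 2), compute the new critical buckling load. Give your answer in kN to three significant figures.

P_cr ≈ 73.2 kN

P_cr ∝ 1/K², so P_cr,new = P_cr,old × (K_old/K_new)² = 293 × (1/2)²
= 293 × 0.2500 = 73.2 kN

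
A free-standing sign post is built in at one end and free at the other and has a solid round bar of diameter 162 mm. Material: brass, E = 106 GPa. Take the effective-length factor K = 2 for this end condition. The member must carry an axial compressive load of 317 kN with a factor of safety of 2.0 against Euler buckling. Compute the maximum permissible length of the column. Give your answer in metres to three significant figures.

I = πd⁴/64 = π×162⁴/64 = 3.381×10^7 mm⁴
I = 3.381×10^-5 m⁴
Required critical load P_cr = n·P = 2.0 × 317 = 634.0 kN = 6.340×10^5 N
From P_cr = π²EI/(K·L)²:  L = (1/K)·√(π²EI/P_cr) = (1/2)·√(π²×1.06×10^11×3.381×10^-5/6.340×10^5)
L = 3.73 m

L_max ≈ 3.73 m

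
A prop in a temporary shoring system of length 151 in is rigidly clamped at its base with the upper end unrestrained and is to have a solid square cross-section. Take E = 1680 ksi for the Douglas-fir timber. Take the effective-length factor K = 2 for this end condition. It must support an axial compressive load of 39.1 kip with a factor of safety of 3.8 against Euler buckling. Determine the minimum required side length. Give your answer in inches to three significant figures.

Required P_cr = n·P = 3.8 × 39.1 = 148.6 kip
L_e = K·L = 2 × 151 = 302.0 in
Required I = P_cr·L_e²/(π²E) = 1.486×10^5 × 302.0² / (π² × 1.68×10^6) = 817.3 in⁴
Solid square: I = a⁴/12  ⇒  a = (12I)^(1/4) = (12×817.3)^(1/4) = 9.95 in

a ≈ 9.95 in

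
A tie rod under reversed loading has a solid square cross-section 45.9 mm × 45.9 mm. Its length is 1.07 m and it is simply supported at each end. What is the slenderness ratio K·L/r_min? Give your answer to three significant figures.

λ ≈ 80.8

I = a⁴/12 = 45.9⁴/12 = 3.699×10^5 mm⁴
A = 2.107×10^3 mm²;  r_min = √(I/A) = √(3.699×10^5/2.107×10^3) = 13.25 mm
L_e = K·L = 1 × 1.07 m = 1.070 m = 1070.0 mm
λ = L_e / r_min = 1070.0 / 13.25 = 80.8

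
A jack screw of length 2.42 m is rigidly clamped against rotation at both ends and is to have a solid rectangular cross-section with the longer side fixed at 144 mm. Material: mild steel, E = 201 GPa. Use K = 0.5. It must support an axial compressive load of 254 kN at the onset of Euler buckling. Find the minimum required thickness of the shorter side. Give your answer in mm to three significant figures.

b ≈ 25.0 mm

L_e = K·L = 0.5 × 2.42 = 1.210 m
Required I = P_cr·L_e²/(π²E) = 2.540×10^5 × 1.210² / (π² × 2.01×10^11) = 1.875×10^-7 m⁴
I_req = 1.875×10^5 mm⁴
Rectangle, weak axis: I_min = h·b³/12 with h = 144 mm fixed  ⇒  b = (12I/h)^(1/3) = 25.0 mm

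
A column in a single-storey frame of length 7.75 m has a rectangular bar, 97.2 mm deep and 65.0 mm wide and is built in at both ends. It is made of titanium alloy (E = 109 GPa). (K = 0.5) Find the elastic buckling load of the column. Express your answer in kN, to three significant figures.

Buckling occurs about the weak axis: I_min = h·b³/12 with b = 65.0 mm (the shorter side).
I_min = 97.2×65.0³/12 = 2.224×10^6 mm⁴
I = 2.224×10^6 mm⁴ = 2.224×10^-6 m⁴
Effective length L_e = K·L = 0.5 × 7.75 = 3.875 m
P_cr = π²EI / L_e² = π² × 109×10⁹ × 2.224×10^-6 / 3.875² = 1.594×10^5 N

P_cr ≈ 159 kN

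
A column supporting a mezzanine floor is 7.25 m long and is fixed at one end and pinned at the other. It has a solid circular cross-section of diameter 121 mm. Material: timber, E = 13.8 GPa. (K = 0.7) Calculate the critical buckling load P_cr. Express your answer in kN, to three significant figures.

P_cr ≈ 55.6 kN

I = πd⁴/64 = π×121⁴/64 = 1.052×10^7 mm⁴
I = 1.052×10^7 mm⁴ = 1.052×10^-5 m⁴
Effective length L_e = K·L = 0.7 × 7.25 = 5.075 m
P_cr = π²EI / L_e² = π² × 13.8×10⁹ × 1.052×10^-5 / 5.075² = 5.564×10^4 N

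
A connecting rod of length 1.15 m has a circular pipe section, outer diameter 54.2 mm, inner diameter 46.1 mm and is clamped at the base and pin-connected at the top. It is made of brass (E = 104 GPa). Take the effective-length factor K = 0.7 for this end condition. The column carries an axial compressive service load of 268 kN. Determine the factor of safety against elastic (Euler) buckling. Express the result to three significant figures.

d_o = 54.2 mm, d_i = 46.1 mm
I = π(d_o⁴ − d_i⁴)/64 = π(54.2⁴ − 46.10⁴)/64 = 2.019×10^5 mm⁴
I = 2.019×10^5 mm⁴ = 2.019×10^-7 m⁴
Effective length L_e = K·L = 0.7 × 1.15 = 0.8050 m
P_cr = π²EI / L_e² = π² × 104×10⁹ × 2.019×10^-7 / 0.8050² = 3.198×10^5 N
Factor of safety n = P_cr / P = 319.81 / 268 = 1.19

n ≈ 1.19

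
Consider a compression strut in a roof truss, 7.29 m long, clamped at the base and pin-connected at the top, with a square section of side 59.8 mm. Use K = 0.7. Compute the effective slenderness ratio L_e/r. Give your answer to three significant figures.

λ ≈ 296

I = a⁴/12 = 59.8⁴/12 = 1.066×10^6 mm⁴
A = 3.576×10^3 mm²;  r_min = √(I/A) = √(1.066×10^6/3.576×10^3) = 17.26 mm
L_e = K·L = 0.7 × 7.29 m = 5.103 m = 5103.0 mm
λ = L_e / r_min = 5103.0 / 17.26 = 296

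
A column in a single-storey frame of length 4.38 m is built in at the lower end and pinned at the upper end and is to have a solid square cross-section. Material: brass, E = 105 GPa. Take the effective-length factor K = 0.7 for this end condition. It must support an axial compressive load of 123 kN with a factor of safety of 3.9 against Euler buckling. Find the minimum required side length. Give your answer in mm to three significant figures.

a ≈ 85.0 mm

Required P_cr = n·P = 3.9 × 123 = 479.7 kN
L_e = K·L = 0.7 × 4.38 = 3.066 m
Required I = P_cr·L_e²/(π²E) = 4.797×10^5 × 3.066² / (π² × 1.05×10^11) = 4.351×10^-6 m⁴
I_req = 4.351×10^6 mm⁴
Solid square: I = a⁴/12  ⇒  a = (12I)^(1/4) = (12×4.351×10^6)^(1/4) = 85.0 mm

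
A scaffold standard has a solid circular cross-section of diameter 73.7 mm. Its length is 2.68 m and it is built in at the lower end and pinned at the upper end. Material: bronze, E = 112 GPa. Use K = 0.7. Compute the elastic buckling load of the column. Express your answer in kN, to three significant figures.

P_cr ≈ 455 kN

I = πd⁴/64 = π×73.7⁴/64 = 1.448×10^6 mm⁴
I = 1.448×10^6 mm⁴ = 1.448×10^-6 m⁴
Effective length L_e = K·L = 0.7 × 2.68 = 1.876 m
P_cr = π²EI / L_e² = π² × 112×10⁹ × 1.448×10^-6 / 1.876² = 4.549×10^5 N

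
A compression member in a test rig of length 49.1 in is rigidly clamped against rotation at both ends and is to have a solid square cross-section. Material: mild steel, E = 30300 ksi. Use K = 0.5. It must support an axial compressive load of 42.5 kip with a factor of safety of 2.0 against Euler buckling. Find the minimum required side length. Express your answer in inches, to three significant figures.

a ≈ 1.20 in

Required P_cr = n·P = 2.0 × 42.5 = 85.00 kip
L_e = K·L = 0.5 × 49.1 = 24.55 in
Required I = P_cr·L_e²/(π²E) = 8.500×10^4 × 24.55² / (π² × 3.03×10^7) = 0.1713 in⁴
Solid square: I = a⁴/12  ⇒  a = (12I)^(1/4) = (12×0.1713)^(1/4) = 1.20 in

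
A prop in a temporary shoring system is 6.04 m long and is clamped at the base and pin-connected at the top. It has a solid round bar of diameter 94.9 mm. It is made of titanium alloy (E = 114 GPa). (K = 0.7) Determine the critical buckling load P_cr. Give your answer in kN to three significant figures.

P_cr ≈ 251 kN

I = πd⁴/64 = π×94.9⁴/64 = 3.981×10^6 mm⁴
I = 3.981×10^6 mm⁴ = 3.981×10^-6 m⁴
Effective length L_e = K·L = 0.7 × 6.04 = 4.228 m
P_cr = π²EI / L_e² = π² × 114×10⁹ × 3.981×10^-6 / 4.228² = 2.506×10^5 N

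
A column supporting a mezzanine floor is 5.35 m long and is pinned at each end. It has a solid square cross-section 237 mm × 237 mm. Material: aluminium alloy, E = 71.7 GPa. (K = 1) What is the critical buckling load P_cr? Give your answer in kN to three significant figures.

I = a⁴/12 = 237⁴/12 = 2.629×10^8 mm⁴
I = 2.629×10^8 mm⁴ = 2.629×10^-4 m⁴
Effective length L_e = K·L = 1 × 5.35 = 5.350 m
P_cr = π²EI / L_e² = π² × 71.7×10⁹ × 2.629×10^-4 / 5.350² = 6.500×10^6 N

P_cr ≈ 6500 kN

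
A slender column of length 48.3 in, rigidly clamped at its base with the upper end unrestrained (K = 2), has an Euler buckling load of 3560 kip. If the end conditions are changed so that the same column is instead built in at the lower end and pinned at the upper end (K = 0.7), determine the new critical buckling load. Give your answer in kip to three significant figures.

P_cr ∝ 1/K², so P_cr,new = P_cr,old × (K_old/K_new)² = 3560 × (2/0.7)²
= 3560 × 8.163 = 29100 kip

P_cr ≈ 29100 kip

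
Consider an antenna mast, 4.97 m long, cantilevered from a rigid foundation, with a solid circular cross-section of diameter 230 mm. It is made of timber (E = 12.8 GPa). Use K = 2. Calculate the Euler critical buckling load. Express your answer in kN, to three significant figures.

I = πd⁴/64 = π×230⁴/64 = 1.374×10^8 mm⁴
I = 1.374×10^8 mm⁴ = 1.374×10^-4 m⁴
Effective length L_e = K·L = 2 × 4.97 = 9.940 m
P_cr = π²EI / L_e² = π² × 12.8×10⁹ × 1.374×10^-4 / 9.940² = 1.756×10^5 N

P_cr ≈ 176 kN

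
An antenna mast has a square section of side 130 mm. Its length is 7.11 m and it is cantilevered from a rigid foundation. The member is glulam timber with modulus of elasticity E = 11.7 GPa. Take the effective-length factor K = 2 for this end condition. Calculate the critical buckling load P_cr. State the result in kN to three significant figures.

I = a⁴/12 = 130⁴/12 = 2.380×10^7 mm⁴
I = 2.380×10^7 mm⁴ = 2.380×10^-5 m⁴
Effective length L_e = K·L = 2 × 7.11 = 14.22 m
P_cr = π²EI / L_e² = π² × 11.7×10⁹ × 2.380×10^-5 / 14.22² = 1.359×10^4 N

P_cr ≈ 13.6 kN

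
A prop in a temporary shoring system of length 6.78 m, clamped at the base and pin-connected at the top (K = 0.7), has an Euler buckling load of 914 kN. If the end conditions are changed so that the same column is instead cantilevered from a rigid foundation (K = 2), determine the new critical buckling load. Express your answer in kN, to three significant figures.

P_cr ≈ 112 kN

P_cr ∝ 1/K², so P_cr,new = P_cr,old × (K_old/K_new)² = 914 × (0.7/2)²
= 914 × 0.1225 = 112 kN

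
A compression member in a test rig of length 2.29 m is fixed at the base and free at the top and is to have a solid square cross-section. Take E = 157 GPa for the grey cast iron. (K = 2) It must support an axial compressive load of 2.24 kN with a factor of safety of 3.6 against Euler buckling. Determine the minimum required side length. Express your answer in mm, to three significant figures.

Required P_cr = n·P = 3.6 × 2.24 = 8.064 kN
L_e = K·L = 2 × 2.29 = 4.580 m
Required I = P_cr·L_e²/(π²E) = 8.064×10^3 × 4.580² / (π² × 1.57×10^11) = 1.092×10^-7 m⁴
I_req = 1.092×10^5 mm⁴
Solid square: I = a⁴/12  ⇒  a = (12I)^(1/4) = (12×1.092×10^5)^(1/4) = 33.8 mm

a ≈ 33.8 mm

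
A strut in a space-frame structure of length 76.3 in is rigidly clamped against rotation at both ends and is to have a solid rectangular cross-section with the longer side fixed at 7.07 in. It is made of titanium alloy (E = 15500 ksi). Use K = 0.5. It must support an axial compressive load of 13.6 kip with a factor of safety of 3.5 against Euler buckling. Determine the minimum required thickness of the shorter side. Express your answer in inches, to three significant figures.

b ≈ 0.916 in

Required P_cr = n·P = 3.5 × 13.6 = 47.60 kip
L_e = K·L = 0.5 × 76.3 = 38.15 in
Required I = P_cr·L_e²/(π²E) = 4.760×10^4 × 38.15² / (π² × 1.55×10^7) = 0.4529 in⁴
Rectangle, weak axis: I_min = h·b³/12 with h = 7.07 in fixed  ⇒  b = (12I/h)^(1/3) = 0.916 in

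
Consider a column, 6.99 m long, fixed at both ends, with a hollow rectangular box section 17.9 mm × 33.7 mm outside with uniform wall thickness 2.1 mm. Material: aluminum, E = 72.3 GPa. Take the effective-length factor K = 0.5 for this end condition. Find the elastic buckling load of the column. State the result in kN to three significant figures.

Inner dimensions: h_i = 33.7 − 2×2.1 = 29.50 mm, b_i = 17.9 − 2×2.1 = 13.70 mm
Weak-axis I_min = (h_o·b_o³ − h_i·b_i³)/12 with b_o = 17.9, b_i = 13.70 mm (shorter outer/inner sides).
I_min = (33.7×17.9³ − 29.50×13.70³)/12 = 9.786×10^3 mm⁴
I = 9.786×10^3 mm⁴ = 9.786×10^-9 m⁴
Effective length L_e = K·L = 0.5 × 6.99 = 3.495 m
P_cr = π²EI / L_e² = π² × 72.3×10⁹ × 9.786×10^-9 / 3.495² = 571.6 N

P_cr ≈ 0.572 kN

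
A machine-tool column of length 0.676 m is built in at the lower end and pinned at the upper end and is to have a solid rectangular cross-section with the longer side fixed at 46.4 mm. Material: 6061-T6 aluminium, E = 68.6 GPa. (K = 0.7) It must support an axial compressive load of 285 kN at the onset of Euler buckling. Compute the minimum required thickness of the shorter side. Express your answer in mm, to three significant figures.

b ≈ 29.0 mm

L_e = K·L = 0.7 × 0.676 = 0.4732 m
Required I = P_cr·L_e²/(π²E) = 2.850×10^5 × 0.4732² / (π² × 6.86×10^10) = 9.426×10^-8 m⁴
I_req = 9.426×10^4 mm⁴
Rectangle, weak axis: I_min = h·b³/12 with h = 46.4 mm fixed  ⇒  b = (12I/h)^(1/3) = 29.0 mm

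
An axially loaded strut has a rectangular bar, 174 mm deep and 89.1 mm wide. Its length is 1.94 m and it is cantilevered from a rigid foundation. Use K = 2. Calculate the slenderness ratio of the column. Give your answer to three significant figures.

Buckling occurs about the weak axis: I_min = h·b³/12 with b = 89.1 mm (the shorter side).
I_min = 174×89.1³/12 = 1.026×10^7 mm⁴
A = 1.550×10^4 mm²;  r_min = √(I/A) = √(1.026×10^7/1.550×10^4) = 25.72 mm
L_e = K·L = 2 × 1.94 m = 3.880 m = 3880.0 mm
λ = L_e / r_min = 3880.0 / 25.72 = 151

λ ≈ 151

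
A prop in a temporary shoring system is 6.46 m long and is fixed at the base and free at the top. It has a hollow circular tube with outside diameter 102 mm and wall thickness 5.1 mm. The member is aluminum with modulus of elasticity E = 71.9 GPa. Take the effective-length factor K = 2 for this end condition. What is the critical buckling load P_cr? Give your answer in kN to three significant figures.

P_cr ≈ 7.77 kN

Inner diameter d_i = 102 − 2×5.1 = 91.80 mm
I = π(d_o⁴ − d_i⁴)/64 = π(102⁴ − 91.80⁴)/64 = 1.827×10^6 mm⁴
I = 1.827×10^6 mm⁴ = 1.827×10^-6 m⁴
Effective length L_e = K·L = 2 × 6.46 = 12.92 m
P_cr = π²EI / L_e² = π² × 71.9×10⁹ × 1.827×10^-6 / 12.92² = 7.768×10^3 N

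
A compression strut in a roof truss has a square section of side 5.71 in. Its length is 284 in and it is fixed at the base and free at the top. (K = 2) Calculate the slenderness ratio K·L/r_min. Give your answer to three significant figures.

λ ≈ 345

I = a⁴/12 = 5.71⁴/12 = 88.59 in⁴
A = 32.60 in²;  r_min = √(I/A) = √(88.59/32.60) = 1.648 in
L_e = K·L = 2 × 284 = 568.0 in
λ = L_e / r_min = 568.00 / 1.648 = 345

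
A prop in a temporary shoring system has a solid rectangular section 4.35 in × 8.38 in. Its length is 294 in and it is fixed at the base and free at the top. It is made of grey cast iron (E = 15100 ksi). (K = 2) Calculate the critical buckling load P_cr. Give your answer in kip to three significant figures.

P_cr ≈ 24.8 kip

Buckling occurs about the weak axis: I_min = h·b³/12 with b = 4.35 in (the shorter side).
I_min = 8.38×4.35³/12 = 57.48 in⁴
Effective length L_e = K·L = 2 × 294 = 588.0 in
P_cr = π²EI / L_e² = π² × 15100×10³ × 57.48 / 588.0² = 2.478×10^4 lb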